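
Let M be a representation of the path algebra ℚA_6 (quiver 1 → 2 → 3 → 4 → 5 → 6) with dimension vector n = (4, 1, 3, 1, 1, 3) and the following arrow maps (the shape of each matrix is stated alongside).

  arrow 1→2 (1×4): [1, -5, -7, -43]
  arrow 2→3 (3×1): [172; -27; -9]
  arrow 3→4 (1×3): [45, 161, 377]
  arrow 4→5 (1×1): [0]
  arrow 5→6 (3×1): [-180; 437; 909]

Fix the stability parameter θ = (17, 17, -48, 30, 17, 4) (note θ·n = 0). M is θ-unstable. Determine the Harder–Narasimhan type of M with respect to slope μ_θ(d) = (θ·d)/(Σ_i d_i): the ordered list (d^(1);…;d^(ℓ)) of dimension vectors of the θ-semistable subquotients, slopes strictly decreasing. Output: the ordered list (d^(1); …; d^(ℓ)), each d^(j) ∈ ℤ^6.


Via rank(M_{q-1}∘⋯∘M_p): M ≅ I[1,1]^3, I[1,3], I[3,3], I[3,4], I[5,6], I[6,6]^2.
μ_θ-semistable layers: μ^(1)=30; μ^(2)=17; μ^(3)=21/2; μ^(4)=4; μ^(5)=-14/3; μ^(6)=-48

((0, 0, 0, 1, 0, 0); (3, 0, 0, 0, 0, 0); (0, 0, 0, 0, 1, 1); (0, 0, 0, 0, 0, 2); (1, 1, 1, 0, 0, 0); (0, 0, 2, 0, 0, 0))


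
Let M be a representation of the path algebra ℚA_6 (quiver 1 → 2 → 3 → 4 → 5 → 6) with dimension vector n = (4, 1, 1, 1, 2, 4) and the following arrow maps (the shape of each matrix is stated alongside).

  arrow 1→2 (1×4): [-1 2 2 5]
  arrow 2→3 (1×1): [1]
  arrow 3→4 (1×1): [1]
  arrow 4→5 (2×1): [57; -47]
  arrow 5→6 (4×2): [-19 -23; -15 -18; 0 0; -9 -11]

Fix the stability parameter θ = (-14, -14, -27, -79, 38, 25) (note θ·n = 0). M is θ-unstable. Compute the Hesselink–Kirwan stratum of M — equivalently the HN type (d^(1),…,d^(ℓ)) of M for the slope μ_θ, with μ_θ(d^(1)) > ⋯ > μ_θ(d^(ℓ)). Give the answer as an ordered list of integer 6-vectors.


Interval decomposition of M: I[1,1]^3, I[1,6], I[5,6], I[6,6]^2.
HN type (ℓ=4): μ^(1)=63/2; μ^(2)=25; μ^(3)=-14; μ^(4)=-67/2

((0, 0, 0, 0, 2, 2); (0, 0, 0, 0, 0, 2); (3, 0, 0, 0, 0, 0); (1, 1, 1, 1, 0, 0))


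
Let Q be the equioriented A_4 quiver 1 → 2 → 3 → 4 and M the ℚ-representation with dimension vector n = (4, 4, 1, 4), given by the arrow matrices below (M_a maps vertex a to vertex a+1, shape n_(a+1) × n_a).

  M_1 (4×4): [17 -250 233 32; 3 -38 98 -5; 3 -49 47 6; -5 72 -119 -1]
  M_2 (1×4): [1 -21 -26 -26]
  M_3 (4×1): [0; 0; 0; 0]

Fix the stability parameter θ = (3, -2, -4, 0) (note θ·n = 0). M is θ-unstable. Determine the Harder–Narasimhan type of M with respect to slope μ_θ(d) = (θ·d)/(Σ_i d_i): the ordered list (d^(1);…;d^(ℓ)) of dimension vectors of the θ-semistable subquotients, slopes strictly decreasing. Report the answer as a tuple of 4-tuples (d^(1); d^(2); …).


Via rank(M_{q-1}∘⋯∘M_p): M ≅ I[1,2]^3, I[1,3], I[4,4]^4.
μ_θ-semistable layers: μ^(1)=1/2; μ^(2)=0; μ^(3)=-1

((3, 3, 0, 0); (0, 0, 0, 4); (1, 1, 1, 0))


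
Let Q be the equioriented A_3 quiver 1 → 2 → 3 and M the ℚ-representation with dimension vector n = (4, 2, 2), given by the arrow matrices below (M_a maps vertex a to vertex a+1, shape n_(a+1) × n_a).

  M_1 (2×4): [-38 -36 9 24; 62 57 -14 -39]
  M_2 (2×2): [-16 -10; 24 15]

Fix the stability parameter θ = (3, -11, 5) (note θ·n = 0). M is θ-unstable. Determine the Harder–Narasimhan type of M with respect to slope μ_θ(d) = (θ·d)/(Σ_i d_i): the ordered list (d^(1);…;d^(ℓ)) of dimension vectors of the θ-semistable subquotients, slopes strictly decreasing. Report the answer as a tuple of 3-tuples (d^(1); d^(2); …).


Interval decomposition of M: I[1,1]^2, I[1,2], I[1,3], I[3,3].
HN type (ℓ=3): μ^(1)=5; μ^(2)=3; μ^(3)=-4

((0, 0, 2); (2, 0, 0); (2, 2, 0))


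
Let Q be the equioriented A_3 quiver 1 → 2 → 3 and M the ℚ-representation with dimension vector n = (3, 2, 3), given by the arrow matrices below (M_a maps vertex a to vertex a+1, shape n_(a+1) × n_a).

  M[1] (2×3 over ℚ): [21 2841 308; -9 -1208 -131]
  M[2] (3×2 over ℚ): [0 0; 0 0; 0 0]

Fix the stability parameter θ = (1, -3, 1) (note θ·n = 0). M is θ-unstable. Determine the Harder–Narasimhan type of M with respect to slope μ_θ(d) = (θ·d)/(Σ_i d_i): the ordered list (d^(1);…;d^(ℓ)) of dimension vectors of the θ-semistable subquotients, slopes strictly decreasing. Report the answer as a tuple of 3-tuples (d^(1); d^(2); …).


Via rank(M_{q-1}∘⋯∘M_p): M ≅ I[1,1], I[1,2]^2, I[3,3]^3.
μ_θ-semistable layers: μ^(1)=1; μ^(2)=-1

((1, 0, 3); (2, 2, 0))


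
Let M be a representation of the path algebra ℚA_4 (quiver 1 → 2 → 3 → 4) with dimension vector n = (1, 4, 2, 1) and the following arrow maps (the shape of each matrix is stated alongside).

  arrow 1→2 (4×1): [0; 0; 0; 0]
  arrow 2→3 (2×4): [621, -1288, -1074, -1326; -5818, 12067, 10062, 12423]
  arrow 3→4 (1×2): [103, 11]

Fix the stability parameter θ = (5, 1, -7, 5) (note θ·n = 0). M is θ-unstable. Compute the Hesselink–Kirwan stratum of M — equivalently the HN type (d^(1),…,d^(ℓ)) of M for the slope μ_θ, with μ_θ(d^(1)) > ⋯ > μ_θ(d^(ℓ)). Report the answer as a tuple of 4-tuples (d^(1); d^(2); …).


Via rank(M_{q-1}∘⋯∘M_p): M ≅ I[1,1], I[2,2]^2, I[2,3], I[2,4].
μ_θ-semistable layers: μ^(1)=5; μ^(2)=1; μ^(3)=-3

((1, 0, 0, 1); (0, 2, 0, 0); (0, 2, 2, 0))


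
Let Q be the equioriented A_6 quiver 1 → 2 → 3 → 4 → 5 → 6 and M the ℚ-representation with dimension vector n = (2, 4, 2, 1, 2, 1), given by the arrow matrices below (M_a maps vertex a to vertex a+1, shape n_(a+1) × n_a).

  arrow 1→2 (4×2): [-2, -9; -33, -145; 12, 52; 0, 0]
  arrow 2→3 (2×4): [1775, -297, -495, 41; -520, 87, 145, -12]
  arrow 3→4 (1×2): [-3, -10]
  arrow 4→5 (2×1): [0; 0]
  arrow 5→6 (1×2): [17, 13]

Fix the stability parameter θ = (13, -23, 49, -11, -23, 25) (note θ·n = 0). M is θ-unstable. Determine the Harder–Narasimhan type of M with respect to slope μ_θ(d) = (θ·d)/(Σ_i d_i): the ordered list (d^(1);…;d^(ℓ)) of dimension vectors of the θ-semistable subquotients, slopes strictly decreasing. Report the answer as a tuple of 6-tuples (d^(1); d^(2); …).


Barcode: M ≅ I[1,3], I[1,4], I[2,2]^2, I[5,5], I[5,6]. HN layers by μ_θ (5 steps, strictly decreasing):
  μ^(1)=49; μ^(2)=25; μ^(3)=19; μ^(4)=-5; μ^(5)=-23

((0, 0, 1, 0, 0, 0); (0, 0, 0, 0, 0, 1); (0, 0, 1, 1, 0, 0); (2, 2, 0, 0, 0, 0); (0, 2, 0, 0, 2, 0))


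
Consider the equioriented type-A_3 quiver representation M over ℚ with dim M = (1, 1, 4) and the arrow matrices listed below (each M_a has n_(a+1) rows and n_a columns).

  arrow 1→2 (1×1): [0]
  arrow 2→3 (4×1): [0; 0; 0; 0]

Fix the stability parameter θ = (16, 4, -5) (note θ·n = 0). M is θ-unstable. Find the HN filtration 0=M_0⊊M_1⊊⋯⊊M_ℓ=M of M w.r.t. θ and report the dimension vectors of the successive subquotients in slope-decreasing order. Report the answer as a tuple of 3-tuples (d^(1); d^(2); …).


Via rank(M_{q-1}∘⋯∘M_p): M ≅ I[1,1], I[2,2], I[3,3]^4.
μ_θ-semistable layers: μ^(1)=16; μ^(2)=4; μ^(3)=-5

((1, 0, 0); (0, 1, 0); (0, 0, 4))


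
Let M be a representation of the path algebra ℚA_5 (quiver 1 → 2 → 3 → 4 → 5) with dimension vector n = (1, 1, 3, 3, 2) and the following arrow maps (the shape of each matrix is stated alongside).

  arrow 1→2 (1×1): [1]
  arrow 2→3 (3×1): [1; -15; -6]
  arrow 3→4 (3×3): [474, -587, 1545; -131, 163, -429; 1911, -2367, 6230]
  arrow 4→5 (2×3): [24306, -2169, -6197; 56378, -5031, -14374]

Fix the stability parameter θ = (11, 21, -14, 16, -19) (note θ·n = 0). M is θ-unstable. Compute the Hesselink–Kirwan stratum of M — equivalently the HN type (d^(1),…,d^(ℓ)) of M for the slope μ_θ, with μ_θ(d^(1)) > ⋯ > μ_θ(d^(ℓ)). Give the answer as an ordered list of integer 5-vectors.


Via rank(M_{q-1}∘⋯∘M_p): M ≅ I[1,4], I[3,5]^2.
μ_θ-semistable layers: μ^(1)=16; μ^(2)=6; μ^(3)=-3/2; μ^(4)=-14

((0, 0, 0, 1, 0); (1, 1, 1, 0, 0); (0, 0, 0, 2, 2); (0, 0, 2, 0, 0))


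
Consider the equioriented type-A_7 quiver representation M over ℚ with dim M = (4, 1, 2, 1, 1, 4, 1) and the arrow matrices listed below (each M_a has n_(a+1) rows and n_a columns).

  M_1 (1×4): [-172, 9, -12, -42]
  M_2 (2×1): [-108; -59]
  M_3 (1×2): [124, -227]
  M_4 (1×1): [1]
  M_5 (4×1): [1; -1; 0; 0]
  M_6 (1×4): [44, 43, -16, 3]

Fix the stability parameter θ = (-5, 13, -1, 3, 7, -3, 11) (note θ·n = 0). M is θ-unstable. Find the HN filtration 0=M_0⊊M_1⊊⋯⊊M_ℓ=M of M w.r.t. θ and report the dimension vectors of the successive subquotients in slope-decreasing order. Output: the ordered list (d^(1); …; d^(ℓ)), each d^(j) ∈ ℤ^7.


Interval decomposition of M: I[1,1]^3, I[1,7], I[3,3], I[6,6]^3.
HN type (ℓ=5): μ^(1)=11; μ^(2)=19/5; μ^(3)=-1; μ^(4)=-3; μ^(5)=-5

((0, 0, 0, 0, 0, 0, 1); (0, 1, 1, 1, 1, 1, 0); (0, 0, 1, 0, 0, 0, 0); (0, 0, 0, 0, 0, 3, 0); (4, 0, 0, 0, 0, 0, 0))


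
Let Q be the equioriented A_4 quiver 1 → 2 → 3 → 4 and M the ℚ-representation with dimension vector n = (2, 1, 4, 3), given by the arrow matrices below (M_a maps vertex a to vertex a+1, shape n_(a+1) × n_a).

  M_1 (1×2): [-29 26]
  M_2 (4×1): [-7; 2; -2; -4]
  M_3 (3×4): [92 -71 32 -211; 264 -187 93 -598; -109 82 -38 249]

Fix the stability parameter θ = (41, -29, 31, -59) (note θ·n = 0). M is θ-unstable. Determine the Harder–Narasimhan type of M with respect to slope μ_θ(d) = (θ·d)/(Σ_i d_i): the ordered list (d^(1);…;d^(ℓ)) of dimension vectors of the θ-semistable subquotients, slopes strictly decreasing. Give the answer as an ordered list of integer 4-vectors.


Via rank(M_{q-1}∘⋯∘M_p): M ≅ I[1,1], I[1,4], I[3,3], I[3,4]^2.
μ_θ-semistable layers: μ^(1)=41; μ^(2)=31; μ^(3)=-4; μ^(4)=-14

((1, 0, 0, 0); (0, 0, 1, 0); (1, 1, 1, 1); (0, 0, 2, 2))


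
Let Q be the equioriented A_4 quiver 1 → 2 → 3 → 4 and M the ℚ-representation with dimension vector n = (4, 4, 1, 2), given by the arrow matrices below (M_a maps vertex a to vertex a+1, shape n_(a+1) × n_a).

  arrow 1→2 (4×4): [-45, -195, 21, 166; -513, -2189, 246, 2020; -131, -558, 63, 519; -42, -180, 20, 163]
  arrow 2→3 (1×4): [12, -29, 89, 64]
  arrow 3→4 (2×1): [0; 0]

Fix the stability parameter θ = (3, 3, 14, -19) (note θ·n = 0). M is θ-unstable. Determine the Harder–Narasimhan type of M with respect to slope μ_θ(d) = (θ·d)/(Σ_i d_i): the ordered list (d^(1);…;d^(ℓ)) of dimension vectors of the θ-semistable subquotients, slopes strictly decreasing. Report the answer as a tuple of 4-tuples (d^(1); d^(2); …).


Via rank(M_{q-1}∘⋯∘M_p): M ≅ I[1,2]^3, I[1,3], I[4,4]^2.
μ_θ-semistable layers: μ^(1)=14; μ^(2)=3; μ^(3)=-19

((0, 0, 1, 0); (4, 4, 0, 0); (0, 0, 0, 2))


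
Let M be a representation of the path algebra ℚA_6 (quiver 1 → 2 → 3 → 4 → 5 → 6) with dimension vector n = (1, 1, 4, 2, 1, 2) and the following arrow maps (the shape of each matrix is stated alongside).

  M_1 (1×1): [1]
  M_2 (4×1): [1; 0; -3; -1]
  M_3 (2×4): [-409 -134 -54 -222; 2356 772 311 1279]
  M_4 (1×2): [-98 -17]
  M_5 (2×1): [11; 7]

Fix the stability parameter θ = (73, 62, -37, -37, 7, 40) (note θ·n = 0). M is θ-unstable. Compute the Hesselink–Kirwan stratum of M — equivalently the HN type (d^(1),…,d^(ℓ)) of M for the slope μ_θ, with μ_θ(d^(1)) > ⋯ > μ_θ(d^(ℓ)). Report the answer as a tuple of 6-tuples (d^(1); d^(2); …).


Barcode: M ≅ I[1,6], I[3,3]^2, I[3,4], I[6,6]. HN layers by μ_θ (3 steps, strictly decreasing):
  μ^(1)=40; μ^(2)=68/5; μ^(3)=-37

((0, 0, 0, 0, 0, 2); (1, 1, 1, 1, 1, 0); (0, 0, 3, 1, 0, 0))


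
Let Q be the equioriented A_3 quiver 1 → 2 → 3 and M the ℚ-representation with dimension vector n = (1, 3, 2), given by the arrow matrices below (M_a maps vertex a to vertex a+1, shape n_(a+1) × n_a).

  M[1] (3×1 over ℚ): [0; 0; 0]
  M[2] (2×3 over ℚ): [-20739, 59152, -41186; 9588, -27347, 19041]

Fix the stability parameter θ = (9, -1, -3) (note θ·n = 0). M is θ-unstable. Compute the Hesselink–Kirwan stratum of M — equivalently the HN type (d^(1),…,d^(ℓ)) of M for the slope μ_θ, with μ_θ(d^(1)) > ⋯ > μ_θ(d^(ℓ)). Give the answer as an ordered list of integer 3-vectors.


Barcode: M ≅ I[1,1], I[2,2], I[2,3]^2. HN layers by μ_θ (3 steps, strictly decreasing):
  μ^(1)=9; μ^(2)=-1; μ^(3)=-2

((1, 0, 0); (0, 1, 0); (0, 2, 2))


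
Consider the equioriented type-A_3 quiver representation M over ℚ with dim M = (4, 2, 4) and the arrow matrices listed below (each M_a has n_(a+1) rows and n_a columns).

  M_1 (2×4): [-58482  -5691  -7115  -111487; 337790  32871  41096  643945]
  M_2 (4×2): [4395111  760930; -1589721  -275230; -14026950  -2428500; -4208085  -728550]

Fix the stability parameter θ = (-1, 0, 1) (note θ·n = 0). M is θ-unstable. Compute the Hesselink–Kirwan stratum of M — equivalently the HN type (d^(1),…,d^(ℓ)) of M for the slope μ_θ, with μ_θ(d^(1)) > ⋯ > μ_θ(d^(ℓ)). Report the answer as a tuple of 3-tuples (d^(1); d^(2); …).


Barcode: M ≅ I[1,1]^2, I[1,2], I[1,3], I[3,3]^3. HN layers by μ_θ (3 steps, strictly decreasing):
  μ^(1)=1; μ^(2)=0; μ^(3)=-1

((0, 0, 4); (0, 2, 0); (4, 0, 0))


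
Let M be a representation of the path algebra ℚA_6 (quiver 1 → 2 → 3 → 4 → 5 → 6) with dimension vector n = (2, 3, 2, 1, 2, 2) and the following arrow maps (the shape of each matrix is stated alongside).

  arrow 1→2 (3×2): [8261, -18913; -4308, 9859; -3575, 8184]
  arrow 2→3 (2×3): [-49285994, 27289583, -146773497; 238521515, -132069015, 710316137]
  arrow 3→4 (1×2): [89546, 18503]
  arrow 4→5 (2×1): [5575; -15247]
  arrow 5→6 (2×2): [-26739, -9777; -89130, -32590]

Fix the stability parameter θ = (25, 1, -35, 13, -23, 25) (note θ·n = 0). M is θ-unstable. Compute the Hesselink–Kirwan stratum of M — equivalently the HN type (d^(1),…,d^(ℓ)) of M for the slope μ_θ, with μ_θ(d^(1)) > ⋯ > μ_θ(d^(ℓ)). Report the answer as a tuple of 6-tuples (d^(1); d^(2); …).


Interval decomposition of M: I[1,3], I[1,6], I[2,2], I[5,5], I[6,6].
HN type (ℓ=5): μ^(1)=25; μ^(2)=1; μ^(3)=-3; μ^(4)=-19/5; μ^(5)=-23

((0, 0, 0, 0, 0, 2); (0, 1, 0, 0, 0, 0); (1, 1, 1, 0, 0, 0); (1, 1, 1, 1, 1, 0); (0, 0, 0, 0, 1, 0))


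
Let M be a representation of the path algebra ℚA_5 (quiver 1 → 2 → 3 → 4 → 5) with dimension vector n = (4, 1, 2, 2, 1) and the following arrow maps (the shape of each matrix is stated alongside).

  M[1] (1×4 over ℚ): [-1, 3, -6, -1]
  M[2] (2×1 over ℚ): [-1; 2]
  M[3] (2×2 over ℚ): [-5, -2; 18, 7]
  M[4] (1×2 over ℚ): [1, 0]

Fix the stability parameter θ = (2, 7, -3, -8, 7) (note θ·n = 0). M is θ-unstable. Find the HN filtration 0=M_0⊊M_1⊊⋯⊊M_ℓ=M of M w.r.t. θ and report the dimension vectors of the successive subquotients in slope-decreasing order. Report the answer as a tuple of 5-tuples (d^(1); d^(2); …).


Barcode: M ≅ I[1,1]^3, I[1,5], I[3,4]. HN layers by μ_θ (4 steps, strictly decreasing):
  μ^(1)=7; μ^(2)=2; μ^(3)=-1/2; μ^(4)=-11/2

((0, 0, 0, 0, 1); (3, 0, 0, 0, 0); (1, 1, 1, 1, 0); (0, 0, 1, 1, 0))


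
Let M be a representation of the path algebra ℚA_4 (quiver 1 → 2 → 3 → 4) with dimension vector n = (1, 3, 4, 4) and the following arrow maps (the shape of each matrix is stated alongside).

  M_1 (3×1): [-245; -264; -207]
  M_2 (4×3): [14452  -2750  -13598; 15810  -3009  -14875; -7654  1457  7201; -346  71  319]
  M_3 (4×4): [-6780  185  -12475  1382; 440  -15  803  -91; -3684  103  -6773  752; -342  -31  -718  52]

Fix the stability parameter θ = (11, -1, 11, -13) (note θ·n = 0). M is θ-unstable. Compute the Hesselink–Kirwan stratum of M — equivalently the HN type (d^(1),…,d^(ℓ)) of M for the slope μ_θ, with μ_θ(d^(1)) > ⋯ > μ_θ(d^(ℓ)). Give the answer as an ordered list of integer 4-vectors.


Via rank(M_{q-1}∘⋯∘M_p): M ≅ I[1,4], I[2,2], I[2,4], I[3,3], I[3,4], I[4,4].
μ_θ-semistable layers: μ^(1)=11; μ^(2)=2; μ^(3)=-1; μ^(4)=-13

((0, 0, 1, 0); (1, 1, 1, 1); (0, 2, 2, 2); (0, 0, 0, 1))


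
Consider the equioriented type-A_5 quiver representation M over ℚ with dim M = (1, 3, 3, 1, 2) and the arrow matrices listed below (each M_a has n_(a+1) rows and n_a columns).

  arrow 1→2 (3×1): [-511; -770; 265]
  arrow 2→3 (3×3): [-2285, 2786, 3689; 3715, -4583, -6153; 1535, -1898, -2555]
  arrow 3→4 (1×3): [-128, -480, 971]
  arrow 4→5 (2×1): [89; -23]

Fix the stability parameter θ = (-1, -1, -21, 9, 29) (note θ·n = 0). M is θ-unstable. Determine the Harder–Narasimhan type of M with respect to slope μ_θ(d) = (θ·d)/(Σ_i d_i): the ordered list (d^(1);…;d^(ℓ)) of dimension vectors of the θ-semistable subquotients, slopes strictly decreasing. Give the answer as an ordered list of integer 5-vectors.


Via rank(M_{q-1}∘⋯∘M_p): M ≅ I[1,2], I[2,3], I[2,5], I[3,3], I[5,5].
μ_θ-semistable layers: μ^(1)=29; μ^(2)=9; μ^(3)=-1; μ^(4)=-11; μ^(5)=-21

((0, 0, 0, 0, 2); (0, 0, 0, 1, 0); (1, 1, 0, 0, 0); (0, 2, 2, 0, 0); (0, 0, 1, 0, 0))


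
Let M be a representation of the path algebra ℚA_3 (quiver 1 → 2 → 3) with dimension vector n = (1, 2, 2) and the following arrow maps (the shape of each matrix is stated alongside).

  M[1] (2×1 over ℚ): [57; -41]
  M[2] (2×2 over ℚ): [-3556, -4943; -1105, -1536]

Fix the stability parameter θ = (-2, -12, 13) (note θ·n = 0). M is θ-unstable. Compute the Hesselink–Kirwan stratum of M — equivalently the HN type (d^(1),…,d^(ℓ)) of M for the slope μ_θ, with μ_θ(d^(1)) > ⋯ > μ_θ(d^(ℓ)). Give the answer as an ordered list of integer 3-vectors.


Barcode: M ≅ I[1,3], I[2,3]. HN layers by μ_θ (3 steps, strictly decreasing):
  μ^(1)=13; μ^(2)=-7; μ^(3)=-12

((0, 0, 2); (1, 1, 0); (0, 1, 0))


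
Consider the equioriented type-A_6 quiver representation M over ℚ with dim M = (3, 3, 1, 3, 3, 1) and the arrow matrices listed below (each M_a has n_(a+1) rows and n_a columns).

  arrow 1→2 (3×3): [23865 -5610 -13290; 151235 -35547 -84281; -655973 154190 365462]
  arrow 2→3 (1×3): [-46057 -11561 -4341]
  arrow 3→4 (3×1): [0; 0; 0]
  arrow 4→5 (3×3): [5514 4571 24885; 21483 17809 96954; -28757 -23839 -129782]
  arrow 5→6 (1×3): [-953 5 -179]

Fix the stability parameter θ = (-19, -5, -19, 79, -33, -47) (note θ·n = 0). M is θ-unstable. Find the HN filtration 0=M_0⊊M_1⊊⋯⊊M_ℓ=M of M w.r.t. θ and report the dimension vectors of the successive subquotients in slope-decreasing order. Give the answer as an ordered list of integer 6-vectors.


Barcode: M ≅ I[1,1], I[1,2], I[1,3], I[2,2], I[4,4], I[4,5], I[4,6], I[5,5]. HN layers by μ_θ (7 steps, strictly decreasing):
  μ^(1)=79; μ^(2)=23; μ^(3)=-1/3; μ^(4)=-5; μ^(5)=-12; μ^(6)=-19; μ^(7)=-33

((0, 0, 0, 1, 0, 0); (0, 0, 0, 1, 1, 0); (0, 0, 0, 1, 1, 1); (0, 2, 0, 0, 0, 0); (0, 1, 1, 0, 0, 0); (3, 0, 0, 0, 0, 0); (0, 0, 0, 0, 1, 0))


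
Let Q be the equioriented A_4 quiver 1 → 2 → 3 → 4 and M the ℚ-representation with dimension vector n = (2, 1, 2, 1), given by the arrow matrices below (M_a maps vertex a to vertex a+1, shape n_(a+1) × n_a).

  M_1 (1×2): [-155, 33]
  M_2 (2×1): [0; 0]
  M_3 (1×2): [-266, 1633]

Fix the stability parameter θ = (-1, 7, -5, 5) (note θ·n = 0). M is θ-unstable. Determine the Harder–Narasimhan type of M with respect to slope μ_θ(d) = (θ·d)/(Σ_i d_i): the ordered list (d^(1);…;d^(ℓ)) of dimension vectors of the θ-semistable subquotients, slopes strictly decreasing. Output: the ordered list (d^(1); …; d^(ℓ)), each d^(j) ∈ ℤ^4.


Interval decomposition of M: I[1,1], I[1,2], I[3,3], I[3,4].
HN type (ℓ=4): μ^(1)=7; μ^(2)=5; μ^(3)=-1; μ^(4)=-5

((0, 1, 0, 0); (0, 0, 0, 1); (2, 0, 0, 0); (0, 0, 2, 0))


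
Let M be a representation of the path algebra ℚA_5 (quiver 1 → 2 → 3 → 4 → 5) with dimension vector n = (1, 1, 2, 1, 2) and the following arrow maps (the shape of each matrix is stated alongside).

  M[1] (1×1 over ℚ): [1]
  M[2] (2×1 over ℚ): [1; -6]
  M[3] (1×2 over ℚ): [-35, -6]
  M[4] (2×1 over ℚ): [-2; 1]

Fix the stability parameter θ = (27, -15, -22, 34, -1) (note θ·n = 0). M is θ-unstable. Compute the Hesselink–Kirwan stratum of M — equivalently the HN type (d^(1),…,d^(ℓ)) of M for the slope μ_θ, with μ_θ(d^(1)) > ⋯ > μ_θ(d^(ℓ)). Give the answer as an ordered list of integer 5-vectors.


Barcode: M ≅ I[1,5], I[3,3], I[5,5]. HN layers by μ_θ (4 steps, strictly decreasing):
  μ^(1)=33/2; μ^(2)=-1; μ^(3)=-10/3; μ^(4)=-22

((0, 0, 0, 1, 1); (0, 0, 0, 0, 1); (1, 1, 1, 0, 0); (0, 0, 1, 0, 0))


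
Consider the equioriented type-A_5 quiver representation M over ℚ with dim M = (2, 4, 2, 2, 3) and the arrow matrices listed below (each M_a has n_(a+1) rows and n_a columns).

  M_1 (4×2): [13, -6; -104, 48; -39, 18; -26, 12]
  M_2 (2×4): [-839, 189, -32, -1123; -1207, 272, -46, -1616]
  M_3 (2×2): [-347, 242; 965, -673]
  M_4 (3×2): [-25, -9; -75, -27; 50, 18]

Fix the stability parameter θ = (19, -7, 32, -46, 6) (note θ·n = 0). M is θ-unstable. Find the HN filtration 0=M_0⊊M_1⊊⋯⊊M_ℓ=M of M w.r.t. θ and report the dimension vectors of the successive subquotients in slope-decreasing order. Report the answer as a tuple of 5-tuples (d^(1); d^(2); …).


Barcode: M ≅ I[1,1], I[1,5], I[2,2]^2, I[2,4], I[5,5]^2. HN layers by μ_θ (4 steps, strictly decreasing):
  μ^(1)=19; μ^(2)=6; μ^(3)=-1/2; μ^(4)=-7

((1, 0, 0, 0, 0); (0, 0, 0, 0, 3); (1, 1, 1, 1, 0); (0, 3, 1, 1, 0))


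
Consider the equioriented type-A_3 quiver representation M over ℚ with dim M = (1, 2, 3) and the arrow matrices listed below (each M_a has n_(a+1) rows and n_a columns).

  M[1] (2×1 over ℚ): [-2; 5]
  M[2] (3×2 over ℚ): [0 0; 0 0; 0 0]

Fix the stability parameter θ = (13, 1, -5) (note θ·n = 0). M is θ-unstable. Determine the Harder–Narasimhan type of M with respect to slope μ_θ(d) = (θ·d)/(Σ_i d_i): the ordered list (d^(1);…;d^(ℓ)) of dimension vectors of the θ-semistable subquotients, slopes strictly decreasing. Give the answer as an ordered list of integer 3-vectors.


Barcode: M ≅ I[1,2], I[2,2], I[3,3]^3. HN layers by μ_θ (3 steps, strictly decreasing):
  μ^(1)=7; μ^(2)=1; μ^(3)=-5

((1, 1, 0); (0, 1, 0); (0, 0, 3))


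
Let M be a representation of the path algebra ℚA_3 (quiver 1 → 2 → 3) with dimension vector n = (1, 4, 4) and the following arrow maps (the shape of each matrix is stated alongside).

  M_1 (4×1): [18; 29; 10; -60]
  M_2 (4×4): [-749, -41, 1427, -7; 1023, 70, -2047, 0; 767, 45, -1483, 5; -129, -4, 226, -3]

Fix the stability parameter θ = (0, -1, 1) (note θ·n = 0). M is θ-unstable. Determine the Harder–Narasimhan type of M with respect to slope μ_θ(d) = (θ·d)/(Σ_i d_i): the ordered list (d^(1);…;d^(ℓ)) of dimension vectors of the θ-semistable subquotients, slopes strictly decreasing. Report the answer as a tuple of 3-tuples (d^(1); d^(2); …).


Barcode: M ≅ I[1,3], I[2,2], I[2,3]^2, I[3,3]. HN layers by μ_θ (3 steps, strictly decreasing):
  μ^(1)=1; μ^(2)=-1/2; μ^(3)=-1

((0, 0, 4); (1, 1, 0); (0, 3, 0))


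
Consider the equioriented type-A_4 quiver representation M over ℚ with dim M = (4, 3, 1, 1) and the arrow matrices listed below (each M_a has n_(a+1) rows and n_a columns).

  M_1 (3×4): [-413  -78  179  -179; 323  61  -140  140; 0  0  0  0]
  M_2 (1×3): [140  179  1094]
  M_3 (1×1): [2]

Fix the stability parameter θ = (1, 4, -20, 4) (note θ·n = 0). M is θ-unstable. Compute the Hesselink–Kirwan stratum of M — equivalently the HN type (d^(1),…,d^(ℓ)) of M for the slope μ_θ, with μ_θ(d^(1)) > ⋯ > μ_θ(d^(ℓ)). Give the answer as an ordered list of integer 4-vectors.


Interval decomposition of M: I[1,1]^2, I[1,2], I[1,4], I[2,2].
HN type (ℓ=3): μ^(1)=4; μ^(2)=1; μ^(3)=-5

((0, 2, 0, 1); (3, 0, 0, 0); (1, 1, 1, 0))


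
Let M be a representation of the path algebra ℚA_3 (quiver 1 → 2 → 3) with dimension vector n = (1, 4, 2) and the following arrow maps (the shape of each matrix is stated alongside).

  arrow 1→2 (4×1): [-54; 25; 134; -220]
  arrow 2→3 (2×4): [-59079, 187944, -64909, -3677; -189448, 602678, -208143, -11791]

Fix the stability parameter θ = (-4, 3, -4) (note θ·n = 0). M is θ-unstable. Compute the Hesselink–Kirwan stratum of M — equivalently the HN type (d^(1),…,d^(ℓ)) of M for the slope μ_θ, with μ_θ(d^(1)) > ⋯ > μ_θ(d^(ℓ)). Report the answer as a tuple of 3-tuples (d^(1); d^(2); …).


Interval decomposition of M: I[1,2], I[2,2], I[2,3]^2.
HN type (ℓ=3): μ^(1)=3; μ^(2)=-1/2; μ^(3)=-4

((0, 2, 0); (0, 2, 2); (1, 0, 0))


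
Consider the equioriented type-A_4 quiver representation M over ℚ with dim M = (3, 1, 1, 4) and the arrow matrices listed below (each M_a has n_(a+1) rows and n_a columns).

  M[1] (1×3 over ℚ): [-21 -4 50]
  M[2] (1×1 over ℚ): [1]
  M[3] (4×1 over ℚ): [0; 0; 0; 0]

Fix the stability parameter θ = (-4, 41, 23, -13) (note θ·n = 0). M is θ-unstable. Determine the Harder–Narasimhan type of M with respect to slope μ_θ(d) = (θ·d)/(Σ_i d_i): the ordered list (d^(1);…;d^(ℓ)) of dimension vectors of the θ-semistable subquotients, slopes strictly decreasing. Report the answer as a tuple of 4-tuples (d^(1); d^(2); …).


Interval decomposition of M: I[1,1]^2, I[1,3], I[4,4]^4.
HN type (ℓ=3): μ^(1)=32; μ^(2)=-4; μ^(3)=-13

((0, 1, 1, 0); (3, 0, 0, 0); (0, 0, 0, 4))


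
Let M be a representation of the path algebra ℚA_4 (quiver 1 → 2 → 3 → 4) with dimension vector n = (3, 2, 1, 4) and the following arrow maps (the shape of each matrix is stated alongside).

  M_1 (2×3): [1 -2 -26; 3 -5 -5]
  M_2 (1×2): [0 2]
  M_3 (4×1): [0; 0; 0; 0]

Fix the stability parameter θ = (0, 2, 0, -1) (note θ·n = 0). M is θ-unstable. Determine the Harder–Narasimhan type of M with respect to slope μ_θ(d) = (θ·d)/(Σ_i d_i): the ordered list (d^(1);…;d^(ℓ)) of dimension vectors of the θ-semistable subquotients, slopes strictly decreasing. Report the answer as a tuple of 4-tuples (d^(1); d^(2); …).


Interval decomposition of M: I[1,1], I[1,2], I[1,3], I[4,4]^4.
HN type (ℓ=4): μ^(1)=2; μ^(2)=1; μ^(3)=0; μ^(4)=-1

((0, 1, 0, 0); (0, 1, 1, 0); (3, 0, 0, 0); (0, 0, 0, 4))


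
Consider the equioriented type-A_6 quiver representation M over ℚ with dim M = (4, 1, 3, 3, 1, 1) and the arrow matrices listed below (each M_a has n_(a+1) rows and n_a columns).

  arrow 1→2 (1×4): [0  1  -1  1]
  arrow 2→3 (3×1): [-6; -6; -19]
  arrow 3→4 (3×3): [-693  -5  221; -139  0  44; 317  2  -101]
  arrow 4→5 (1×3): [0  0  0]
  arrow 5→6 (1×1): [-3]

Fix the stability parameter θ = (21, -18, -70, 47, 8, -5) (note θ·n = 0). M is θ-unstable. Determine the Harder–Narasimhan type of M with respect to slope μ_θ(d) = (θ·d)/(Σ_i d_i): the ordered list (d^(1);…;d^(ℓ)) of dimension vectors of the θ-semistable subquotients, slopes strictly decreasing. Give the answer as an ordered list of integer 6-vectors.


Via rank(M_{q-1}∘⋯∘M_p): M ≅ I[1,1]^3, I[1,4], I[3,4]^2, I[5,6].
μ_θ-semistable layers: μ^(1)=47; μ^(2)=21; μ^(3)=3/2; μ^(4)=-67/3; μ^(5)=-70

((0, 0, 0, 3, 0, 0); (3, 0, 0, 0, 0, 0); (0, 0, 0, 0, 1, 1); (1, 1, 1, 0, 0, 0); (0, 0, 2, 0, 0, 0))


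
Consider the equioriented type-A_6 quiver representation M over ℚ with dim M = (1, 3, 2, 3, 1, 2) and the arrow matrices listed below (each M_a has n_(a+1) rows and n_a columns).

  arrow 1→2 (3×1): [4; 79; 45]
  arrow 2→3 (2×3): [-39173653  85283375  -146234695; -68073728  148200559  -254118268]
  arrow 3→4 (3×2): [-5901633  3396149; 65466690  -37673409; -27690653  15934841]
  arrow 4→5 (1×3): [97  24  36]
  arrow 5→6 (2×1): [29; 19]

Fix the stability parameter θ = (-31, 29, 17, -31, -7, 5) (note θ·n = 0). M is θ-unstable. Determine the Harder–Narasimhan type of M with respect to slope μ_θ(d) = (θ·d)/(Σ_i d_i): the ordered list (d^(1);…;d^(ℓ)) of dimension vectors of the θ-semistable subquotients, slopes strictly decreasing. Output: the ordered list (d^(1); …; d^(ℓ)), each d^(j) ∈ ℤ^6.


Interval decomposition of M: I[1,6], I[2,2], I[2,4], I[4,4], I[6,6].
HN type (ℓ=4): μ^(1)=29; μ^(2)=5; μ^(3)=2; μ^(4)=-31

((0, 1, 0, 0, 0, 0); (0, 1, 1, 1, 0, 2); (0, 1, 1, 1, 1, 0); (1, 0, 0, 1, 0, 0))


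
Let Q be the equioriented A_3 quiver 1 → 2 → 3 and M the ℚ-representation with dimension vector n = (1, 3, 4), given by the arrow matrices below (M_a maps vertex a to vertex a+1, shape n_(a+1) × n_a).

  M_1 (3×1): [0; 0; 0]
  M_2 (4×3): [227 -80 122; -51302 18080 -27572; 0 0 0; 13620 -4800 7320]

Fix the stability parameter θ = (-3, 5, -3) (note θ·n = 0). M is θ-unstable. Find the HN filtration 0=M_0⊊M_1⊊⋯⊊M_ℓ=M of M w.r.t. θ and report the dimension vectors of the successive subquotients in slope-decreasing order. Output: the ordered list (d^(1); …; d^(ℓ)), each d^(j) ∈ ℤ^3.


Interval decomposition of M: I[1,1], I[2,2]^2, I[2,3], I[3,3]^3.
HN type (ℓ=3): μ^(1)=5; μ^(2)=1; μ^(3)=-3

((0, 2, 0); (0, 1, 1); (1, 0, 3))


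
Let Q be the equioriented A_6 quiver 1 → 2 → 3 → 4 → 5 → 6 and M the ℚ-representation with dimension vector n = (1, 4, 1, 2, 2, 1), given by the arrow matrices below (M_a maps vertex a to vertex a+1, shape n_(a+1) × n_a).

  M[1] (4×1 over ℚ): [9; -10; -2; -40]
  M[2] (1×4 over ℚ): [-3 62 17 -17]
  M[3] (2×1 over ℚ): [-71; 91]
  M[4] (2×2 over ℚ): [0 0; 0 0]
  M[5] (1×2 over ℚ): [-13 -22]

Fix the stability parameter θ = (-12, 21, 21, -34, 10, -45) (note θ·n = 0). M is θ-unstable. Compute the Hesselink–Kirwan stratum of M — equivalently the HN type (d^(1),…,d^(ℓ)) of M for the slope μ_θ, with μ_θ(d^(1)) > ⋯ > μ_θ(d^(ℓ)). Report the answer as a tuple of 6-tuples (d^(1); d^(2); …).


Barcode: M ≅ I[1,4], I[2,2]^3, I[4,4], I[5,5], I[5,6]. HN layers by μ_θ (6 steps, strictly decreasing):
  μ^(1)=21; μ^(2)=10; μ^(3)=8/3; μ^(4)=-12; μ^(5)=-35/2; μ^(6)=-34

((0, 3, 0, 0, 0, 0); (0, 0, 0, 0, 1, 0); (0, 1, 1, 1, 0, 0); (1, 0, 0, 0, 0, 0); (0, 0, 0, 0, 1, 1); (0, 0, 0, 1, 0, 0))


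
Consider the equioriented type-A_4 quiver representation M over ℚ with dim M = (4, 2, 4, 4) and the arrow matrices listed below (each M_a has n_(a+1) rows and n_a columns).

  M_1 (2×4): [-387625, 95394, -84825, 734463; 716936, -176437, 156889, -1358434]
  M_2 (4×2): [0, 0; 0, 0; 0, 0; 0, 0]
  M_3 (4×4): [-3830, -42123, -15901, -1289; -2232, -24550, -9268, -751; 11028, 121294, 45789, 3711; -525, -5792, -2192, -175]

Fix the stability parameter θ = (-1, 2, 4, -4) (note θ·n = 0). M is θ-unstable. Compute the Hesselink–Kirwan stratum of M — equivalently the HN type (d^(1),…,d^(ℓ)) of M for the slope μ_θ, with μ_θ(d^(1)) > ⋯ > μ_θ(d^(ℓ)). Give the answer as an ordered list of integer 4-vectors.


Via rank(M_{q-1}∘⋯∘M_p): M ≅ I[1,1]^2, I[1,2]^2, I[3,4]^4.
μ_θ-semistable layers: μ^(1)=2; μ^(2)=0; μ^(3)=-1

((0, 2, 0, 0); (0, 0, 4, 4); (4, 0, 0, 0))


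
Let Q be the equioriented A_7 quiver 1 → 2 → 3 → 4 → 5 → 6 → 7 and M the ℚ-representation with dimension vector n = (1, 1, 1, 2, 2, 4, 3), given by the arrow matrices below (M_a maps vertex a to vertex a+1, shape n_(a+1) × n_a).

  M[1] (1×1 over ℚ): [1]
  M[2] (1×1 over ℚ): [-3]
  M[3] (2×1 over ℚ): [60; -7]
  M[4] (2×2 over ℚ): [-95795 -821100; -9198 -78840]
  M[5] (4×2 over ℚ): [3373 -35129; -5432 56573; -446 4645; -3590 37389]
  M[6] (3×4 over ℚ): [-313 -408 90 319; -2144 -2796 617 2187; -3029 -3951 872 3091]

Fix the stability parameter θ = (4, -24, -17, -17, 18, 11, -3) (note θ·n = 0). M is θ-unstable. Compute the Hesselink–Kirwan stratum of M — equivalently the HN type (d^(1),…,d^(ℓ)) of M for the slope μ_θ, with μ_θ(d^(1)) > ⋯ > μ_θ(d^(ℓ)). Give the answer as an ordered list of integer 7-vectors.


Via rank(M_{q-1}∘⋯∘M_p): M ≅ I[1,4], I[4,7], I[5,7], I[6,6], I[6,7].
μ_θ-semistable layers: μ^(1)=11; μ^(2)=26/3; μ^(3)=4; μ^(4)=-27/2; μ^(5)=-17

((0, 0, 0, 0, 0, 1, 0); (0, 0, 0, 0, 2, 2, 2); (0, 0, 0, 0, 0, 1, 1); (1, 1, 1, 1, 0, 0, 0); (0, 0, 0, 1, 0, 0, 0))


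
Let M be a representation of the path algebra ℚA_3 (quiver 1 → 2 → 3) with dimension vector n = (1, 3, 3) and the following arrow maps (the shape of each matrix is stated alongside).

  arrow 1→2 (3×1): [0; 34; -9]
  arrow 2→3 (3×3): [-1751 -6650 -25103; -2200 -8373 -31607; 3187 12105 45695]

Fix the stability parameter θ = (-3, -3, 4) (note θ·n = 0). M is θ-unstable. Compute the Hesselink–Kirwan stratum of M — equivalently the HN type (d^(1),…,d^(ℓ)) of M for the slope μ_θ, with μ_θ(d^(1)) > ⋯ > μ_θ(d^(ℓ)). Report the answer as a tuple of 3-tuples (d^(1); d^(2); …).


Barcode: M ≅ I[1,3], I[2,3]^2. HN layers by μ_θ (2 steps, strictly decreasing):
  μ^(1)=4; μ^(2)=-3

((0, 0, 3); (1, 3, 0))


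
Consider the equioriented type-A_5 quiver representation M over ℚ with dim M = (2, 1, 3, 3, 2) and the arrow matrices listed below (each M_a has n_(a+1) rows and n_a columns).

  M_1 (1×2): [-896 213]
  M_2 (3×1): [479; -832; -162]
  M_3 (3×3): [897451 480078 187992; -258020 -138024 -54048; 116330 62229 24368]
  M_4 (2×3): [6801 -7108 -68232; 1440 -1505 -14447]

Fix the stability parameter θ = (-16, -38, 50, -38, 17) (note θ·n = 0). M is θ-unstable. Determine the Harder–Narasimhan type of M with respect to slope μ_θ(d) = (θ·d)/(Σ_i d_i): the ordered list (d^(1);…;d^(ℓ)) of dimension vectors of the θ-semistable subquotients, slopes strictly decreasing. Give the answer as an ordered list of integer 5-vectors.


Via rank(M_{q-1}∘⋯∘M_p): M ≅ I[1,1], I[1,5], I[3,3], I[3,5], I[4,4].
μ_θ-semistable layers: μ^(1)=50; μ^(2)=17; μ^(3)=6; μ^(4)=-16; μ^(5)=-27; μ^(6)=-38

((0, 0, 1, 0, 0); (0, 0, 0, 0, 2); (0, 0, 2, 2, 0); (1, 0, 0, 0, 0); (1, 1, 0, 0, 0); (0, 0, 0, 1, 0))


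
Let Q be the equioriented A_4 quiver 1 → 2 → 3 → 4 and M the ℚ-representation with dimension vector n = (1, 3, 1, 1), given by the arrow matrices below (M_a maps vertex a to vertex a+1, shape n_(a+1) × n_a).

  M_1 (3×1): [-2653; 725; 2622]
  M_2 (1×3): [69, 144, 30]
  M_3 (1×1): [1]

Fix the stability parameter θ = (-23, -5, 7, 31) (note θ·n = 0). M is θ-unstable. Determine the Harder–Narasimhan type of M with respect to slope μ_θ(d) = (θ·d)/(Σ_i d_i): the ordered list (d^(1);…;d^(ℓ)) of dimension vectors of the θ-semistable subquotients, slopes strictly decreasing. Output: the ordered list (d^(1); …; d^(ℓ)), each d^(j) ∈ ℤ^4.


Interval decomposition of M: I[1,4], I[2,2]^2.
HN type (ℓ=4): μ^(1)=31; μ^(2)=7; μ^(3)=-5; μ^(4)=-23

((0, 0, 0, 1); (0, 0, 1, 0); (0, 3, 0, 0); (1, 0, 0, 0))


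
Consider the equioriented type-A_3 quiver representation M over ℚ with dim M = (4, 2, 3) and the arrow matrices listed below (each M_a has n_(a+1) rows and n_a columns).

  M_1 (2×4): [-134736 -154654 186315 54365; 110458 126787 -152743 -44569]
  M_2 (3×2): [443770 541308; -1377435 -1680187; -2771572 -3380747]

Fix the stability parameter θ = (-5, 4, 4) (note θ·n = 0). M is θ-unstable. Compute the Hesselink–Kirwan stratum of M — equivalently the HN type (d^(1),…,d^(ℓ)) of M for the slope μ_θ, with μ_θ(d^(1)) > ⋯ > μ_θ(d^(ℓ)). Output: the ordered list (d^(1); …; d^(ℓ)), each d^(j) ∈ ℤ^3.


Interval decomposition of M: I[1,1]^2, I[1,3]^2, I[3,3].
HN type (ℓ=2): μ^(1)=4; μ^(2)=-5

((0, 2, 3); (4, 0, 0))


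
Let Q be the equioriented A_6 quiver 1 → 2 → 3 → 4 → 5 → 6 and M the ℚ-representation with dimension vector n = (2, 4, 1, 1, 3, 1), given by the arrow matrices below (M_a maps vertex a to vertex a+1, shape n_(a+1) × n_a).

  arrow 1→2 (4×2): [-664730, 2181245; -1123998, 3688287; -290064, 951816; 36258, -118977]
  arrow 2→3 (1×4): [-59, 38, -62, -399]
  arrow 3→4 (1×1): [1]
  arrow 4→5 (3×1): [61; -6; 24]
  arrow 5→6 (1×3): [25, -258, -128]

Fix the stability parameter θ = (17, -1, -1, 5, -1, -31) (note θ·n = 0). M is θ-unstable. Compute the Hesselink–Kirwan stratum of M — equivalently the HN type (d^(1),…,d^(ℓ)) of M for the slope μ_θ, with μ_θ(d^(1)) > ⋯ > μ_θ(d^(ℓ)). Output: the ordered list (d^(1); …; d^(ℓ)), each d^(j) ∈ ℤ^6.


Barcode: M ≅ I[1,1], I[1,6], I[2,2]^3, I[5,5]^2. HN layers by μ_θ (3 steps, strictly decreasing):
  μ^(1)=17; μ^(2)=-1; μ^(3)=-2

((1, 0, 0, 0, 0, 0); (0, 3, 0, 0, 2, 0); (1, 1, 1, 1, 1, 1))


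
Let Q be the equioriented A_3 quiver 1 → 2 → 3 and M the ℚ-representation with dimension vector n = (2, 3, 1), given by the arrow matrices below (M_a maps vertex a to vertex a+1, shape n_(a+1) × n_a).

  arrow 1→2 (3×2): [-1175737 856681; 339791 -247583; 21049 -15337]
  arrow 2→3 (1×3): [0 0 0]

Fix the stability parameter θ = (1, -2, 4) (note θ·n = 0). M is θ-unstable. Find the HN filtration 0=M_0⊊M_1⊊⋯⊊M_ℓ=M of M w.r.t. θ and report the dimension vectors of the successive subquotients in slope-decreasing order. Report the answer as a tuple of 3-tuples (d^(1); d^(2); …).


Barcode: M ≅ I[1,1], I[1,2], I[2,2]^2, I[3,3]. HN layers by μ_θ (4 steps, strictly decreasing):
  μ^(1)=4; μ^(2)=1; μ^(3)=-1/2; μ^(4)=-2

((0, 0, 1); (1, 0, 0); (1, 1, 0); (0, 2, 0))


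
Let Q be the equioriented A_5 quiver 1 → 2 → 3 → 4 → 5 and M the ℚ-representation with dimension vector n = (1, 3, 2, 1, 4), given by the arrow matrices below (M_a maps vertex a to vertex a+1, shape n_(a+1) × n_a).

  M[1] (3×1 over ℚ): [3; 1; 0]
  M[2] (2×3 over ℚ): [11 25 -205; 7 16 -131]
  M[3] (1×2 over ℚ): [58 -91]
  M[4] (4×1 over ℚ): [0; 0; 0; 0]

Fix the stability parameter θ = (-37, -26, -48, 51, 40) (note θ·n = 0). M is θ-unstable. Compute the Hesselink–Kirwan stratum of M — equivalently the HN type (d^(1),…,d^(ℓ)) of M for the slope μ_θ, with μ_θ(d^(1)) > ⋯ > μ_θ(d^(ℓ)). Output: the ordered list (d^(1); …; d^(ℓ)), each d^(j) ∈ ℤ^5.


Barcode: M ≅ I[1,4], I[2,2], I[2,3], I[5,5]^4. HN layers by μ_θ (4 steps, strictly decreasing):
  μ^(1)=51; μ^(2)=40; μ^(3)=-26; μ^(4)=-37

((0, 0, 0, 1, 0); (0, 0, 0, 0, 4); (0, 1, 0, 0, 0); (1, 2, 2, 0, 0))


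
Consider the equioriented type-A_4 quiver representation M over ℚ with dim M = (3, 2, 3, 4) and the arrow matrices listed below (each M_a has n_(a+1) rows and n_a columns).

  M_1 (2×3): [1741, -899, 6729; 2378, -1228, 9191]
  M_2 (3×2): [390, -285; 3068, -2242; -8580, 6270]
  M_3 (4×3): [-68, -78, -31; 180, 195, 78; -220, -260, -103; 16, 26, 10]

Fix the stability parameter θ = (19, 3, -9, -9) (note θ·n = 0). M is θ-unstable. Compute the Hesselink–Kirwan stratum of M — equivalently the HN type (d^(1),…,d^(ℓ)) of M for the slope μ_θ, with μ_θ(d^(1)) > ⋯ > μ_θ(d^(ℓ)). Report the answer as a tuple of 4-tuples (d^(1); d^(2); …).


Via rank(M_{q-1}∘⋯∘M_p): M ≅ I[1,1], I[1,2], I[1,4], I[3,3], I[3,4], I[4,4]^2.
μ_θ-semistable layers: μ^(1)=19; μ^(2)=11; μ^(3)=1; μ^(4)=-9

((1, 0, 0, 0); (1, 1, 0, 0); (1, 1, 1, 1); (0, 0, 2, 3))


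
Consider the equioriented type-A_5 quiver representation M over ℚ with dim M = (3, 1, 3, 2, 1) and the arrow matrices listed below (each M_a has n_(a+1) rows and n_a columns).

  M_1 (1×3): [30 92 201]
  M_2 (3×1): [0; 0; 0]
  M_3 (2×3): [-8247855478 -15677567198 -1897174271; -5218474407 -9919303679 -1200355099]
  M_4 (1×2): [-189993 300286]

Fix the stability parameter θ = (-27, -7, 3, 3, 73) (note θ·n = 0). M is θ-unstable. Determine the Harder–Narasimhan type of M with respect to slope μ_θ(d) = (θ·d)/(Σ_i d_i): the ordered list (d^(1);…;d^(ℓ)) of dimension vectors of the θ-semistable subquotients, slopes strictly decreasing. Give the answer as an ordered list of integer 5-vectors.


Barcode: M ≅ I[1,1]^2, I[1,2], I[3,3], I[3,4], I[3,5]. HN layers by μ_θ (4 steps, strictly decreasing):
  μ^(1)=73; μ^(2)=3; μ^(3)=-7; μ^(4)=-27

((0, 0, 0, 0, 1); (0, 0, 3, 2, 0); (0, 1, 0, 0, 0); (3, 0, 0, 0, 0))


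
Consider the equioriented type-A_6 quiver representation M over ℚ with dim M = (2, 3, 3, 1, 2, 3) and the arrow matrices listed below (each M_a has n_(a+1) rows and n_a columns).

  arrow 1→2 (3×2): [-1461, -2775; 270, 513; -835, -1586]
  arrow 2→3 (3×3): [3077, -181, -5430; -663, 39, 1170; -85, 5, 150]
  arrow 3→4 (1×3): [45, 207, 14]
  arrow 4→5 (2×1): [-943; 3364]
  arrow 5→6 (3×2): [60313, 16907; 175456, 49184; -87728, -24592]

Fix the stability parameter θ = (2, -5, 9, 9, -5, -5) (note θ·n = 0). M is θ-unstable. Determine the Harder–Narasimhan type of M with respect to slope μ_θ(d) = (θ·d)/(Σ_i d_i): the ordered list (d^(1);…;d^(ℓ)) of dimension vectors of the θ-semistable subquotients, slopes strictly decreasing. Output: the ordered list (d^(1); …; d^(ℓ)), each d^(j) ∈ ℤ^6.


Via rank(M_{q-1}∘⋯∘M_p): M ≅ I[1,2], I[1,6], I[2,2], I[3,3]^2, I[5,5], I[6,6]^2.
μ_θ-semistable layers: μ^(1)=9; μ^(2)=2; μ^(3)=-3/2; μ^(4)=-5

((0, 0, 2, 0, 0, 0); (0, 0, 1, 1, 1, 1); (2, 2, 0, 0, 0, 0); (0, 1, 0, 0, 1, 2))
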